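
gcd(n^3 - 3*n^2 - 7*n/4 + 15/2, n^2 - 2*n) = n - 2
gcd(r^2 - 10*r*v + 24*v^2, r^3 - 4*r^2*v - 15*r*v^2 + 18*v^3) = r - 6*v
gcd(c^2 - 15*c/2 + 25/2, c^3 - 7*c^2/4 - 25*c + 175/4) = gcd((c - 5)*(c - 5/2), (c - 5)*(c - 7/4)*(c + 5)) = c - 5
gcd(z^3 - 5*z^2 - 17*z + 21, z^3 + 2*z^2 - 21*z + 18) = z - 1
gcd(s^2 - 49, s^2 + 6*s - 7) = s + 7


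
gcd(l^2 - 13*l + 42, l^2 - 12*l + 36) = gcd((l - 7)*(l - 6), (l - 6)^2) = l - 6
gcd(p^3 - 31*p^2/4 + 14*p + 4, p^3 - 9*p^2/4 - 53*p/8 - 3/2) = p^2 - 15*p/4 - 1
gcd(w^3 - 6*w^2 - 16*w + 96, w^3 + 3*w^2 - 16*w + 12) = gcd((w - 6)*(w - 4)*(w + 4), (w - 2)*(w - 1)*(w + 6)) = 1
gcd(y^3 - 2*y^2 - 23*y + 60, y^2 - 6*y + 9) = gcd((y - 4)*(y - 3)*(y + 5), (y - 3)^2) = y - 3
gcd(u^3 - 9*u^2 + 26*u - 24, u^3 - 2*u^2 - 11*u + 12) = u - 4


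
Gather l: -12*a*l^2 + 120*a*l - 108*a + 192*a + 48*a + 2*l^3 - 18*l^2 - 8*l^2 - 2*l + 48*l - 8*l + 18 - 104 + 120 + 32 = 132*a + 2*l^3 + l^2*(-12*a - 26) + l*(120*a + 38) + 66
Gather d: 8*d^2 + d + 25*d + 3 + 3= 8*d^2 + 26*d + 6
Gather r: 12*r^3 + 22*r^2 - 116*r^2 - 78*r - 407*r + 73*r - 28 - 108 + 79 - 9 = 12*r^3 - 94*r^2 - 412*r - 66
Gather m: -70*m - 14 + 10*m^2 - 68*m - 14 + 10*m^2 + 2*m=20*m^2 - 136*m - 28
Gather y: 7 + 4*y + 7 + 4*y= 8*y + 14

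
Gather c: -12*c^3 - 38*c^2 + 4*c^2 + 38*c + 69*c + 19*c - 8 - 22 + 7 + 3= -12*c^3 - 34*c^2 + 126*c - 20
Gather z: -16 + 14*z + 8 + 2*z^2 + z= 2*z^2 + 15*z - 8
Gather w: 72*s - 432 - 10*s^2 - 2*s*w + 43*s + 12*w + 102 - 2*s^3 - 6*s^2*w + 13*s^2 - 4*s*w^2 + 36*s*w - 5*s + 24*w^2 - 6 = -2*s^3 + 3*s^2 + 110*s + w^2*(24 - 4*s) + w*(-6*s^2 + 34*s + 12) - 336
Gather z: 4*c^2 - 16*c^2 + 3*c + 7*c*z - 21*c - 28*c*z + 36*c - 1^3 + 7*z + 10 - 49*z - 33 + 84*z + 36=-12*c^2 + 18*c + z*(42 - 21*c) + 12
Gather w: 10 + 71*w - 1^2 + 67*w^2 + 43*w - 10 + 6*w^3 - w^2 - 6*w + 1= 6*w^3 + 66*w^2 + 108*w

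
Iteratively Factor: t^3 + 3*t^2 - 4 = (t - 1)*(t^2 + 4*t + 4) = (t - 1)*(t + 2)*(t + 2)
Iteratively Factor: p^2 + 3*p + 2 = (p + 1)*(p + 2)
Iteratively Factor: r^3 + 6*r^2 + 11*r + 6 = (r + 3)*(r^2 + 3*r + 2) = (r + 1)*(r + 3)*(r + 2)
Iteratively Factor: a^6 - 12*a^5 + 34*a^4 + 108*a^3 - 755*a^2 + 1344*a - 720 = (a - 3)*(a^5 - 9*a^4 + 7*a^3 + 129*a^2 - 368*a + 240) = (a - 5)*(a - 3)*(a^4 - 4*a^3 - 13*a^2 + 64*a - 48) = (a - 5)*(a - 3)^2*(a^3 - a^2 - 16*a + 16) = (a - 5)*(a - 4)*(a - 3)^2*(a^2 + 3*a - 4) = (a - 5)*(a - 4)*(a - 3)^2*(a - 1)*(a + 4)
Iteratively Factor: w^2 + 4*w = (w)*(w + 4)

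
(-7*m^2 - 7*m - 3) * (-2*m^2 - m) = 14*m^4 + 21*m^3 + 13*m^2 + 3*m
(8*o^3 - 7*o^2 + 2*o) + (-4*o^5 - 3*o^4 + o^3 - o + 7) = -4*o^5 - 3*o^4 + 9*o^3 - 7*o^2 + o + 7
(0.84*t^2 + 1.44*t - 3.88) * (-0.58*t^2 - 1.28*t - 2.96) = -0.4872*t^4 - 1.9104*t^3 - 2.0792*t^2 + 0.704000000000001*t + 11.4848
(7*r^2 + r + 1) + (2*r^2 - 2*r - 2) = 9*r^2 - r - 1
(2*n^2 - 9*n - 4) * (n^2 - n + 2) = 2*n^4 - 11*n^3 + 9*n^2 - 14*n - 8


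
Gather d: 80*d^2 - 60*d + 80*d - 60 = 80*d^2 + 20*d - 60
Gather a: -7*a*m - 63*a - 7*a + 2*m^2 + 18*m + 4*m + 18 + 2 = a*(-7*m - 70) + 2*m^2 + 22*m + 20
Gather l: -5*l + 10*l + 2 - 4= 5*l - 2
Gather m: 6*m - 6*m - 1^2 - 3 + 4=0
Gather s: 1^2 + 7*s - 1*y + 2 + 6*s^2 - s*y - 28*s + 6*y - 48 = 6*s^2 + s*(-y - 21) + 5*y - 45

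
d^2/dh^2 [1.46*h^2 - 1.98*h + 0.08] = 2.92000000000000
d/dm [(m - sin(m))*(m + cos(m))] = -sqrt(2)*m*sin(m + pi/4) + 2*m - cos(2*m) + sqrt(2)*cos(m + pi/4)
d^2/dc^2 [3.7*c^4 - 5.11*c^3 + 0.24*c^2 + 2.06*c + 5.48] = 44.4*c^2 - 30.66*c + 0.48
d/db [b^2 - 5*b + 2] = 2*b - 5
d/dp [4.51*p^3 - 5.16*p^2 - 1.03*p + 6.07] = 13.53*p^2 - 10.32*p - 1.03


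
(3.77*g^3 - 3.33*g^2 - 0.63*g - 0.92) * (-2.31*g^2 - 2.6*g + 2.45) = -8.7087*g^5 - 2.1097*g^4 + 19.3498*g^3 - 4.3953*g^2 + 0.8485*g - 2.254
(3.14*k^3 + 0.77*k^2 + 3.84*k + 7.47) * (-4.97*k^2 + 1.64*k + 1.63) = -15.6058*k^5 + 1.3227*k^4 - 12.7038*k^3 - 29.5732*k^2 + 18.51*k + 12.1761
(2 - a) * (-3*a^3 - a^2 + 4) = 3*a^4 - 5*a^3 - 2*a^2 - 4*a + 8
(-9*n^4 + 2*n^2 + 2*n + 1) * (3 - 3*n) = 27*n^5 - 27*n^4 - 6*n^3 + 3*n + 3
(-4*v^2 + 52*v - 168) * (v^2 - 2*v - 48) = -4*v^4 + 60*v^3 - 80*v^2 - 2160*v + 8064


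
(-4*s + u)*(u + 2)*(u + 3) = -4*s*u^2 - 20*s*u - 24*s + u^3 + 5*u^2 + 6*u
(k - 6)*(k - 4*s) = k^2 - 4*k*s - 6*k + 24*s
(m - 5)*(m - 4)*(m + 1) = m^3 - 8*m^2 + 11*m + 20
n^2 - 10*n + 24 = (n - 6)*(n - 4)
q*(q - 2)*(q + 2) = q^3 - 4*q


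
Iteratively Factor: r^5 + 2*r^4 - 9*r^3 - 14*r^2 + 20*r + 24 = (r - 2)*(r^4 + 4*r^3 - r^2 - 16*r - 12) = (r - 2)*(r + 1)*(r^3 + 3*r^2 - 4*r - 12) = (r - 2)*(r + 1)*(r + 3)*(r^2 - 4) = (r - 2)*(r + 1)*(r + 2)*(r + 3)*(r - 2)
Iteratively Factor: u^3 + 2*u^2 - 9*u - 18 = (u + 2)*(u^2 - 9) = (u + 2)*(u + 3)*(u - 3)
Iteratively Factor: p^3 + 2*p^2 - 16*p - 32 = (p - 4)*(p^2 + 6*p + 8) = (p - 4)*(p + 2)*(p + 4)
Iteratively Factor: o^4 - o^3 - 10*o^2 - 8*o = (o - 4)*(o^3 + 3*o^2 + 2*o) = (o - 4)*(o + 2)*(o^2 + o) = (o - 4)*(o + 1)*(o + 2)*(o)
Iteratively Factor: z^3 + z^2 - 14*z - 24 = (z - 4)*(z^2 + 5*z + 6) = (z - 4)*(z + 3)*(z + 2)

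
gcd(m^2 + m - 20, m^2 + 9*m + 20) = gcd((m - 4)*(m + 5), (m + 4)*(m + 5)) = m + 5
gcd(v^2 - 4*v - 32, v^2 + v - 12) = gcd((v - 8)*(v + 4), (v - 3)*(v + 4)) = v + 4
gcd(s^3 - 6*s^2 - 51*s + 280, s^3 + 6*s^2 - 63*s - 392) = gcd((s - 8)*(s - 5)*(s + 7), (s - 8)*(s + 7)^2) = s^2 - s - 56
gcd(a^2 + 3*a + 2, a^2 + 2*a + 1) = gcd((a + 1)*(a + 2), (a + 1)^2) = a + 1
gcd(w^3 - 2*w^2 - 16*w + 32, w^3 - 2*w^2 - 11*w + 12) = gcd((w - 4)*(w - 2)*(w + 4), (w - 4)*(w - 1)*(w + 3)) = w - 4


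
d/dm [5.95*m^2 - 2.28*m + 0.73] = 11.9*m - 2.28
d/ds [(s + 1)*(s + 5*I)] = 2*s + 1 + 5*I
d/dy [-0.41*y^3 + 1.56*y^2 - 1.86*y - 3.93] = -1.23*y^2 + 3.12*y - 1.86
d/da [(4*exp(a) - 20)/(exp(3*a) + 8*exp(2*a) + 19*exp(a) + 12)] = 4*(-(exp(a) - 5)*(3*exp(2*a) + 16*exp(a) + 19) + exp(3*a) + 8*exp(2*a) + 19*exp(a) + 12)*exp(a)/(exp(3*a) + 8*exp(2*a) + 19*exp(a) + 12)^2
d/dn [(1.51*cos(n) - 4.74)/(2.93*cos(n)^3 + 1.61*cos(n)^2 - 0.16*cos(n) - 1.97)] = (8.8486*cos(n)^3 - 39.2335*cos(n)^2 - 15.2628*cos(n) + 3.7331)*sin(n)/(8.5849*cos(n)^6 + 9.4346*cos(n)^5 + 1.6545*cos(n)^4 - 12.0594*cos(n)^3 - 6.3178*cos(n)^2 + 0.6304*cos(n) + 3.8809)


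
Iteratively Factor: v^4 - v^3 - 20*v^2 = (v - 5)*(v^3 + 4*v^2) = v*(v - 5)*(v^2 + 4*v) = v*(v - 5)*(v + 4)*(v)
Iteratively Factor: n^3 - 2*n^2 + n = (n)*(n^2 - 2*n + 1) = n*(n - 1)*(n - 1)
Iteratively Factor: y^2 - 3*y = (y)*(y - 3)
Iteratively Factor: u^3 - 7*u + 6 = (u - 2)*(u^2 + 2*u - 3) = (u - 2)*(u + 3)*(u - 1)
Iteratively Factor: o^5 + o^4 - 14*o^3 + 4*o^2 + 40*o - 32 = (o - 1)*(o^4 + 2*o^3 - 12*o^2 - 8*o + 32) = (o - 2)*(o - 1)*(o^3 + 4*o^2 - 4*o - 16) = (o - 2)*(o - 1)*(o + 4)*(o^2 - 4) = (o - 2)^2*(o - 1)*(o + 4)*(o + 2)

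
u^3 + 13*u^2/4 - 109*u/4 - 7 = (u - 4)*(u + 1/4)*(u + 7)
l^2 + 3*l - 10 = (l - 2)*(l + 5)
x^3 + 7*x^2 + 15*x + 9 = (x + 1)*(x + 3)^2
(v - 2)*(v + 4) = v^2 + 2*v - 8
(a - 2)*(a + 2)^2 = a^3 + 2*a^2 - 4*a - 8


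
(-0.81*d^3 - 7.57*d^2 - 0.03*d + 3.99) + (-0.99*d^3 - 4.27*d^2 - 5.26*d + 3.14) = -1.8*d^3 - 11.84*d^2 - 5.29*d + 7.13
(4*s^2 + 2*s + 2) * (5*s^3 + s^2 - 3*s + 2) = 20*s^5 + 14*s^4 + 4*s^2 - 2*s + 4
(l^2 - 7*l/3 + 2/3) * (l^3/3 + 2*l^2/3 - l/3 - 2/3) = l^5/3 - l^4/9 - 5*l^3/3 + 5*l^2/9 + 4*l/3 - 4/9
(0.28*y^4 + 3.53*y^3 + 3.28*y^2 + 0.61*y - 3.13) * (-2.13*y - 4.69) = -0.5964*y^5 - 8.8321*y^4 - 23.5421*y^3 - 16.6825*y^2 + 3.806*y + 14.6797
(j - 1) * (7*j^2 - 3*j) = 7*j^3 - 10*j^2 + 3*j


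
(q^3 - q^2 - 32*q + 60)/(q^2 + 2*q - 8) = (q^2 + q - 30)/(q + 4)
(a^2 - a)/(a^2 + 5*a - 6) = a/(a + 6)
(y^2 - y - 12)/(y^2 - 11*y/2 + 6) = 2*(y + 3)/(2*y - 3)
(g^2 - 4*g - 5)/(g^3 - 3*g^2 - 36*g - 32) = (g - 5)/(g^2 - 4*g - 32)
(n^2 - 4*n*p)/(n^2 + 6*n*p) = (n - 4*p)/(n + 6*p)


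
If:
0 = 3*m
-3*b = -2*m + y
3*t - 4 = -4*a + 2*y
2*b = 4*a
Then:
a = -y/6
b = -y/3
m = 0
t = 8*y/9 + 4/3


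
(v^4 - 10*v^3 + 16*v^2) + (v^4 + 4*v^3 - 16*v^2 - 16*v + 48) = 2*v^4 - 6*v^3 - 16*v + 48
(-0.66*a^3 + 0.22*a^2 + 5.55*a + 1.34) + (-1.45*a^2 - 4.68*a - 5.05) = -0.66*a^3 - 1.23*a^2 + 0.87*a - 3.71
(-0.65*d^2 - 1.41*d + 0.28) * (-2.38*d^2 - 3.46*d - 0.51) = 1.547*d^4 + 5.6048*d^3 + 4.5437*d^2 - 0.2497*d - 0.1428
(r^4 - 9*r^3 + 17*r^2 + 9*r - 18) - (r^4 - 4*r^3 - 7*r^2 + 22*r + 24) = -5*r^3 + 24*r^2 - 13*r - 42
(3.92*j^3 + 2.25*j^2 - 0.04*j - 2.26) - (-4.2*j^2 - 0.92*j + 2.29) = 3.92*j^3 + 6.45*j^2 + 0.88*j - 4.55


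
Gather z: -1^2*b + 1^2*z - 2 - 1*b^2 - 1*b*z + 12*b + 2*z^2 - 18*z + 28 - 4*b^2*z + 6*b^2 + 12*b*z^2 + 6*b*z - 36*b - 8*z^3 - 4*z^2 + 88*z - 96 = 5*b^2 - 25*b - 8*z^3 + z^2*(12*b - 2) + z*(-4*b^2 + 5*b + 71) - 70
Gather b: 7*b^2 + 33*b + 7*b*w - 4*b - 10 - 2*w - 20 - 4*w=7*b^2 + b*(7*w + 29) - 6*w - 30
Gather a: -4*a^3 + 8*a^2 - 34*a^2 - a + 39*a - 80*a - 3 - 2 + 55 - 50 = -4*a^3 - 26*a^2 - 42*a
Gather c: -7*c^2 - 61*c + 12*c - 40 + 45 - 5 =-7*c^2 - 49*c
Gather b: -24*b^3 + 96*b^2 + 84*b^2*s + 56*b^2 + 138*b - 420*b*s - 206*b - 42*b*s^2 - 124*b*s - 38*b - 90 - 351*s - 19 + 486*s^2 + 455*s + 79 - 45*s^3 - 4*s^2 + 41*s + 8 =-24*b^3 + b^2*(84*s + 152) + b*(-42*s^2 - 544*s - 106) - 45*s^3 + 482*s^2 + 145*s - 22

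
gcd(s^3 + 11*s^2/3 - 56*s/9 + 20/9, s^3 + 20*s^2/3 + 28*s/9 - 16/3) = s - 2/3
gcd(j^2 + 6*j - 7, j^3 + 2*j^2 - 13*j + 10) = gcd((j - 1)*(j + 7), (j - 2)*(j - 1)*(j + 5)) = j - 1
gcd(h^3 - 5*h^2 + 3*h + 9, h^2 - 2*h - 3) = h^2 - 2*h - 3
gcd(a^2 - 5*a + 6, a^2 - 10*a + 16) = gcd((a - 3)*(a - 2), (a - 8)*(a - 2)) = a - 2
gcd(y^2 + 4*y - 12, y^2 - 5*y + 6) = y - 2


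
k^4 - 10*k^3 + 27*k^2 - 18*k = k*(k - 6)*(k - 3)*(k - 1)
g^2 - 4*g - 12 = (g - 6)*(g + 2)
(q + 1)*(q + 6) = q^2 + 7*q + 6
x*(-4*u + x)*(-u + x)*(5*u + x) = 20*u^3*x - 21*u^2*x^2 + x^4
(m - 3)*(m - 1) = m^2 - 4*m + 3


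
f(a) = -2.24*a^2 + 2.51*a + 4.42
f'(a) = 2.51 - 4.48*a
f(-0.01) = 4.39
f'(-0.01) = 2.55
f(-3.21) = -26.72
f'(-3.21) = 16.89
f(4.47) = -29.12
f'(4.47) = -17.52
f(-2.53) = -16.27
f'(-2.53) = 13.84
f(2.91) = -7.24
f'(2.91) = -10.53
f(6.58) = -76.05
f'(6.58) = -26.97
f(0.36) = 5.03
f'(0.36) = 0.90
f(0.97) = 4.75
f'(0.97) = -1.84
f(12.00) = -288.02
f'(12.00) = -51.25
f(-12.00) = -348.26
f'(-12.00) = 56.27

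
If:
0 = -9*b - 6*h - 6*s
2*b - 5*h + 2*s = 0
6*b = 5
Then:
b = 5/6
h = -5/42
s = -95/84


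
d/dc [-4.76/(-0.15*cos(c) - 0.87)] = 0.714*sin(c)/(0.15*cos(c) + 0.87)^2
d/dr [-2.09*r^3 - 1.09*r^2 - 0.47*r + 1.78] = -6.27*r^2 - 2.18*r - 0.47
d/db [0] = 0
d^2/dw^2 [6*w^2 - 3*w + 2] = 12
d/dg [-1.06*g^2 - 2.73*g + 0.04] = -2.12*g - 2.73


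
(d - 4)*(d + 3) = d^2 - d - 12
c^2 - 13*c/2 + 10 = (c - 4)*(c - 5/2)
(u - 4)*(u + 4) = u^2 - 16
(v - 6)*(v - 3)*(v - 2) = v^3 - 11*v^2 + 36*v - 36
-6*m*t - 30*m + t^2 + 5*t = (-6*m + t)*(t + 5)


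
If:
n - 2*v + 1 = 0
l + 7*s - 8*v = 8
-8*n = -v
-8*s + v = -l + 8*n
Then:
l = 1472/225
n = 1/15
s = 184/225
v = 8/15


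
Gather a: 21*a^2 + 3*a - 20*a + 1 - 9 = 21*a^2 - 17*a - 8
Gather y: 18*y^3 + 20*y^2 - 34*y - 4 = 18*y^3 + 20*y^2 - 34*y - 4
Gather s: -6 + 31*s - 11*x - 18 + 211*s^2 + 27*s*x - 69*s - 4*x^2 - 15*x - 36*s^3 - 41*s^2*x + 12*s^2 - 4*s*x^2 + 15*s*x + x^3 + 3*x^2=-36*s^3 + s^2*(223 - 41*x) + s*(-4*x^2 + 42*x - 38) + x^3 - x^2 - 26*x - 24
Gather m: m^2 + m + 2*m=m^2 + 3*m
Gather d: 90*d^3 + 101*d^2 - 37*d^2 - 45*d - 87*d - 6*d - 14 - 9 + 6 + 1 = 90*d^3 + 64*d^2 - 138*d - 16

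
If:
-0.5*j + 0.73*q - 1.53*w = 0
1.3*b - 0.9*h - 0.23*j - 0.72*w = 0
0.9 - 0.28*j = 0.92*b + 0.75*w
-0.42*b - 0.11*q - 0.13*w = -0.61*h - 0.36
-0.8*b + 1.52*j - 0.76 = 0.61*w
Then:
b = 0.39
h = 0.02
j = 0.87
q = 1.43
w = 0.40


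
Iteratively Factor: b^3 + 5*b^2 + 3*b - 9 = (b + 3)*(b^2 + 2*b - 3) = (b + 3)^2*(b - 1)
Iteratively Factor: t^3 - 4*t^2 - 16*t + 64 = (t + 4)*(t^2 - 8*t + 16) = (t - 4)*(t + 4)*(t - 4)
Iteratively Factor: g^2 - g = (g - 1)*(g)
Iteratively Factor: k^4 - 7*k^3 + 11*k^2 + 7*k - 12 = (k - 3)*(k^3 - 4*k^2 - k + 4) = (k - 4)*(k - 3)*(k^2 - 1) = (k - 4)*(k - 3)*(k - 1)*(k + 1)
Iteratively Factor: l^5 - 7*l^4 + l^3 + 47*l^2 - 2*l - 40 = (l - 1)*(l^4 - 6*l^3 - 5*l^2 + 42*l + 40) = (l - 1)*(l + 1)*(l^3 - 7*l^2 + 2*l + 40) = (l - 1)*(l + 1)*(l + 2)*(l^2 - 9*l + 20) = (l - 4)*(l - 1)*(l + 1)*(l + 2)*(l - 5)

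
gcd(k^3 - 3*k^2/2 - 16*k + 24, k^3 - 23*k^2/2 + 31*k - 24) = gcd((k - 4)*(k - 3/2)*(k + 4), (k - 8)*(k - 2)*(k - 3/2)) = k - 3/2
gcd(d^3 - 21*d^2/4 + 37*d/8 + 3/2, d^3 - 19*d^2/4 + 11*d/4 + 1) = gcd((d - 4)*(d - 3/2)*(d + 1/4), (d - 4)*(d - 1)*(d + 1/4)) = d^2 - 15*d/4 - 1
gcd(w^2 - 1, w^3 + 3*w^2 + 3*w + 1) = w + 1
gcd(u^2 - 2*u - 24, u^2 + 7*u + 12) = u + 4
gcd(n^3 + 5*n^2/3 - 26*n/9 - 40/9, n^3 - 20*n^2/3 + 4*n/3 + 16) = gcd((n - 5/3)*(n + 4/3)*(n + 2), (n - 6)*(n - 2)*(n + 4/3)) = n + 4/3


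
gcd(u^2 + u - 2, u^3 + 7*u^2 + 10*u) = u + 2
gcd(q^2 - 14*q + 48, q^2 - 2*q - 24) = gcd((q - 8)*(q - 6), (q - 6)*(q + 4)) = q - 6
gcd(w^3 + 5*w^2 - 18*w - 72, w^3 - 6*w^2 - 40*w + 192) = w^2 + 2*w - 24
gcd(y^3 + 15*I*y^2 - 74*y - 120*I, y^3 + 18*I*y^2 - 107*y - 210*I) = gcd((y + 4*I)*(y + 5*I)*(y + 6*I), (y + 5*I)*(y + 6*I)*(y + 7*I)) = y^2 + 11*I*y - 30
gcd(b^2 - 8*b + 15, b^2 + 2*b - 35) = b - 5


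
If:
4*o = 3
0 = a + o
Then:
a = -3/4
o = 3/4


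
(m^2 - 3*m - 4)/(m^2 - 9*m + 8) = (m^2 - 3*m - 4)/(m^2 - 9*m + 8)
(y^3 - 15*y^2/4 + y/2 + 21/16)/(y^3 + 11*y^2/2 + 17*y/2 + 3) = (8*y^2 - 34*y + 21)/(8*(y^2 + 5*y + 6))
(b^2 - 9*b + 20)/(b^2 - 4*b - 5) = (b - 4)/(b + 1)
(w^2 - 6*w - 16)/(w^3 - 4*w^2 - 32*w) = (w + 2)/(w*(w + 4))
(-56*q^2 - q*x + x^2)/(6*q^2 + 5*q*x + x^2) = (-56*q^2 - q*x + x^2)/(6*q^2 + 5*q*x + x^2)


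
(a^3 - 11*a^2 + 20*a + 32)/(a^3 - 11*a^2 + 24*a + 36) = (a^2 - 12*a + 32)/(a^2 - 12*a + 36)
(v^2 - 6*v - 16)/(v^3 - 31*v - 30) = (-v^2 + 6*v + 16)/(-v^3 + 31*v + 30)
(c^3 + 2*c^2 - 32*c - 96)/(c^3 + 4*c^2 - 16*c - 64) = (c - 6)/(c - 4)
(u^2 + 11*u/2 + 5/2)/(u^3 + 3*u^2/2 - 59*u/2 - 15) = (u + 5)/(u^2 + u - 30)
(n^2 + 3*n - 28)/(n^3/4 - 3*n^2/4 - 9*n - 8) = 4*(-n^2 - 3*n + 28)/(-n^3 + 3*n^2 + 36*n + 32)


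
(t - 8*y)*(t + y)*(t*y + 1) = t^3*y - 7*t^2*y^2 + t^2 - 8*t*y^3 - 7*t*y - 8*y^2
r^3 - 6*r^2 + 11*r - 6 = (r - 3)*(r - 2)*(r - 1)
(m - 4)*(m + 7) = m^2 + 3*m - 28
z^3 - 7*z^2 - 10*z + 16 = (z - 8)*(z - 1)*(z + 2)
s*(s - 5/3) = s^2 - 5*s/3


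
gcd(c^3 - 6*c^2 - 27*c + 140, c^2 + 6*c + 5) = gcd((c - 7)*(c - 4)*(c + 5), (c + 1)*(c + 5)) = c + 5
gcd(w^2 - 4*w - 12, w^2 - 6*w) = w - 6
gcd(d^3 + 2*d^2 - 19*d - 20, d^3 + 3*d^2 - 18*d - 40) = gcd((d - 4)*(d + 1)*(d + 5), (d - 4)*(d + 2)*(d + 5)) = d^2 + d - 20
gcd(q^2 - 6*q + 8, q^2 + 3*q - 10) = q - 2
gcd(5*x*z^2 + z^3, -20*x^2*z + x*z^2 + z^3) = 5*x*z + z^2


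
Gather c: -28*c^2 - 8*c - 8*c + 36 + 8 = -28*c^2 - 16*c + 44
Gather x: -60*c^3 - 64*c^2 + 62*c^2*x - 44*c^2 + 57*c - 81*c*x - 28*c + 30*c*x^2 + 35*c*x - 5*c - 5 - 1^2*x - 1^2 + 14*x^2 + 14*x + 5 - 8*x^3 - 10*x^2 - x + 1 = -60*c^3 - 108*c^2 + 24*c - 8*x^3 + x^2*(30*c + 4) + x*(62*c^2 - 46*c + 12)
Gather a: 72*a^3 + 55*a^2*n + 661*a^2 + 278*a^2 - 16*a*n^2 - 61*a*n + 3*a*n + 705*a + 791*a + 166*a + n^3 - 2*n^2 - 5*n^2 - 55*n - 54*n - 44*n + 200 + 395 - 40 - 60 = 72*a^3 + a^2*(55*n + 939) + a*(-16*n^2 - 58*n + 1662) + n^3 - 7*n^2 - 153*n + 495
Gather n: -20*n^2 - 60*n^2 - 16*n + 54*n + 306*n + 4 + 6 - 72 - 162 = -80*n^2 + 344*n - 224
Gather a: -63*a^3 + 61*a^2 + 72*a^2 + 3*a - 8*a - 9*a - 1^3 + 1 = -63*a^3 + 133*a^2 - 14*a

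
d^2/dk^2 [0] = 0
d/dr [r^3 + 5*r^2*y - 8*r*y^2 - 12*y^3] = 3*r^2 + 10*r*y - 8*y^2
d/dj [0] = 0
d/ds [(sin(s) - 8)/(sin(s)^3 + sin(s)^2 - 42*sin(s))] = (-2*sin(s)^3 + 23*sin(s)^2 + 16*sin(s) - 336)*cos(s)/((sin(s)^2 + sin(s) - 42)^2*sin(s)^2)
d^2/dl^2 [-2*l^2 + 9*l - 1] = -4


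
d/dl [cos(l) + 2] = -sin(l)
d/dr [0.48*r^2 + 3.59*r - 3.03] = 0.96*r + 3.59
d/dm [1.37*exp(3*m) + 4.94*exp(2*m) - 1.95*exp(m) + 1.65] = (4.11*exp(2*m) + 9.88*exp(m) - 1.95)*exp(m)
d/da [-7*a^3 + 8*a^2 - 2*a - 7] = -21*a^2 + 16*a - 2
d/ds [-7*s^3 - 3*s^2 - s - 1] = -21*s^2 - 6*s - 1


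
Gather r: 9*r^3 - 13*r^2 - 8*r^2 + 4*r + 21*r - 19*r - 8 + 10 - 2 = 9*r^3 - 21*r^2 + 6*r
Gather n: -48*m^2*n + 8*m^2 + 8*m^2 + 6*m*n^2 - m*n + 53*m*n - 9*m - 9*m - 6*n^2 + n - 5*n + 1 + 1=16*m^2 - 18*m + n^2*(6*m - 6) + n*(-48*m^2 + 52*m - 4) + 2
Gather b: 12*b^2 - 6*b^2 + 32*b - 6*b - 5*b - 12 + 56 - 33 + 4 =6*b^2 + 21*b + 15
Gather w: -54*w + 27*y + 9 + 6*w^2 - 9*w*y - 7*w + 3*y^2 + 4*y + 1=6*w^2 + w*(-9*y - 61) + 3*y^2 + 31*y + 10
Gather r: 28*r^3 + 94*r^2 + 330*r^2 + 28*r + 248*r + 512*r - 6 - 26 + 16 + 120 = 28*r^3 + 424*r^2 + 788*r + 104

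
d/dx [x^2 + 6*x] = 2*x + 6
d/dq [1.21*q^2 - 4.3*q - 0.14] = 2.42*q - 4.3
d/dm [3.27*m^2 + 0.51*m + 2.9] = 6.54*m + 0.51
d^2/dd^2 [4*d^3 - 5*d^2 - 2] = 24*d - 10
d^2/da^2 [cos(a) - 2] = -cos(a)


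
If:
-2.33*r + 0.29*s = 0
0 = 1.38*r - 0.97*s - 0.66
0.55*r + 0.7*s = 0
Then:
No Solution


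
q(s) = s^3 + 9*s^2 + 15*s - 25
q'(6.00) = 231.00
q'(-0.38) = 8.59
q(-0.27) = -28.41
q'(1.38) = 45.55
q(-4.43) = -1.76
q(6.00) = 605.00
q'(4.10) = 139.23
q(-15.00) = -1600.00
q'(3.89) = 130.42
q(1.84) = 39.30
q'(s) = 3*s^2 + 18*s + 15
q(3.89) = 228.40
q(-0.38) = -29.46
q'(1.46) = 47.67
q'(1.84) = 58.28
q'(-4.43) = -5.87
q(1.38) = 15.47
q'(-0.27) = 10.36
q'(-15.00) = 420.00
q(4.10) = 256.71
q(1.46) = 19.20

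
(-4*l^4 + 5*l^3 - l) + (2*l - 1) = -4*l^4 + 5*l^3 + l - 1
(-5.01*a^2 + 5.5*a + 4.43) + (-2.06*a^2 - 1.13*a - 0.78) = -7.07*a^2 + 4.37*a + 3.65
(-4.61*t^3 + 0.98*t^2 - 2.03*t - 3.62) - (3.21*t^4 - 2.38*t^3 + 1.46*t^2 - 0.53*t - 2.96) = -3.21*t^4 - 2.23*t^3 - 0.48*t^2 - 1.5*t - 0.66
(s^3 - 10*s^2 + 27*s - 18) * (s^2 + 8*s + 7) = s^5 - 2*s^4 - 46*s^3 + 128*s^2 + 45*s - 126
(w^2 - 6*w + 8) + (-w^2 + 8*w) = 2*w + 8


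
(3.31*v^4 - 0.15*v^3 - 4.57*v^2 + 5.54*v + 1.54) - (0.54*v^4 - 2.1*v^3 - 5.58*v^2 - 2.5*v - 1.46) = 2.77*v^4 + 1.95*v^3 + 1.01*v^2 + 8.04*v + 3.0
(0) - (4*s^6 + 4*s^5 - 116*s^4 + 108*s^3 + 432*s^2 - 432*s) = -4*s^6 - 4*s^5 + 116*s^4 - 108*s^3 - 432*s^2 + 432*s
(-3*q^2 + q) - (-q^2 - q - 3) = -2*q^2 + 2*q + 3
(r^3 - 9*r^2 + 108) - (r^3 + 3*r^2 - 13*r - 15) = -12*r^2 + 13*r + 123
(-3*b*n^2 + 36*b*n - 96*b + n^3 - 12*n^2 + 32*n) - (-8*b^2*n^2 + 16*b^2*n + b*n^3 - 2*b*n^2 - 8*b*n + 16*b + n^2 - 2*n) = 8*b^2*n^2 - 16*b^2*n - b*n^3 - b*n^2 + 44*b*n - 112*b + n^3 - 13*n^2 + 34*n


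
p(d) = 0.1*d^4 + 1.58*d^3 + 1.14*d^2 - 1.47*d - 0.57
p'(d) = 0.4*d^3 + 4.74*d^2 + 2.28*d - 1.47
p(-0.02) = -0.54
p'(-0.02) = -1.51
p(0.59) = -0.70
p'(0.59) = 1.61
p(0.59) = -0.70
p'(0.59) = 1.61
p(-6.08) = -167.95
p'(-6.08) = 69.99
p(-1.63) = -1.28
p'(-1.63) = 5.68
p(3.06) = 59.65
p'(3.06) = 61.35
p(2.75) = 42.59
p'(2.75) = 48.96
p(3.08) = 60.88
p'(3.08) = 62.21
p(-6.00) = -162.39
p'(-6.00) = 69.09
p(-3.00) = -20.46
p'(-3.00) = 23.55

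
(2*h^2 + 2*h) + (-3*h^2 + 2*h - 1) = -h^2 + 4*h - 1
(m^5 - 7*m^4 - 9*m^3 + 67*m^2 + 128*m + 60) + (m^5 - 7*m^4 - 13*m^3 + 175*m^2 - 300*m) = 2*m^5 - 14*m^4 - 22*m^3 + 242*m^2 - 172*m + 60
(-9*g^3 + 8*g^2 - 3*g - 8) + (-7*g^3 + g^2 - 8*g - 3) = -16*g^3 + 9*g^2 - 11*g - 11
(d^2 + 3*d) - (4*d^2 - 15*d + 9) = -3*d^2 + 18*d - 9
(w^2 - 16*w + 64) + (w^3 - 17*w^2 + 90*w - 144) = w^3 - 16*w^2 + 74*w - 80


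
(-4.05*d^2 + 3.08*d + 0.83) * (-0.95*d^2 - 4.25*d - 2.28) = 3.8475*d^4 + 14.2865*d^3 - 4.6445*d^2 - 10.5499*d - 1.8924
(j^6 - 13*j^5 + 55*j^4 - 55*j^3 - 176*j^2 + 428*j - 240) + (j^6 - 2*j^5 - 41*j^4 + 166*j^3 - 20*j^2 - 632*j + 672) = 2*j^6 - 15*j^5 + 14*j^4 + 111*j^3 - 196*j^2 - 204*j + 432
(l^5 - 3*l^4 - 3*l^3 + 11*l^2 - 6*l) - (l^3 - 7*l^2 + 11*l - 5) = l^5 - 3*l^4 - 4*l^3 + 18*l^2 - 17*l + 5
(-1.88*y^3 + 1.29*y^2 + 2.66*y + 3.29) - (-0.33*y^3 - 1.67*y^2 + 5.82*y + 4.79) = -1.55*y^3 + 2.96*y^2 - 3.16*y - 1.5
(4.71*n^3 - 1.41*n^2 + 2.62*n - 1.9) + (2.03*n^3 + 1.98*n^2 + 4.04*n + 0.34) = 6.74*n^3 + 0.57*n^2 + 6.66*n - 1.56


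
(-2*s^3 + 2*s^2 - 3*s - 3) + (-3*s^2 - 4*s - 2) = -2*s^3 - s^2 - 7*s - 5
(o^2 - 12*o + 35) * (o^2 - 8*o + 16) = o^4 - 20*o^3 + 147*o^2 - 472*o + 560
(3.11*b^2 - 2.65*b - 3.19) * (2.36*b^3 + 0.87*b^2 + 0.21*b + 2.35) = 7.3396*b^5 - 3.5483*b^4 - 9.1808*b^3 + 3.9767*b^2 - 6.8974*b - 7.4965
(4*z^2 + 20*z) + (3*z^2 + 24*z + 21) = 7*z^2 + 44*z + 21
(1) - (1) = 0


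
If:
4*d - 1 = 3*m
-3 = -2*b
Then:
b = 3/2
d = 3*m/4 + 1/4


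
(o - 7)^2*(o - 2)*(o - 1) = o^4 - 17*o^3 + 93*o^2 - 175*o + 98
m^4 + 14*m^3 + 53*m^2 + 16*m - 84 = (m - 1)*(m + 2)*(m + 6)*(m + 7)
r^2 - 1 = (r - 1)*(r + 1)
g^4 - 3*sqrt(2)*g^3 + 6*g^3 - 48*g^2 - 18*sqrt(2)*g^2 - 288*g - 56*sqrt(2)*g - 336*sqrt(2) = (g + 6)*(g - 7*sqrt(2))*(g + 2*sqrt(2))^2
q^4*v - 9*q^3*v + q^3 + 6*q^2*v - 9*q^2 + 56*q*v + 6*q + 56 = (q - 7)*(q - 4)*(q + 2)*(q*v + 1)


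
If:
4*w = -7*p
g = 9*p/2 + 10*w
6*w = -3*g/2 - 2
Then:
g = -13/15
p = 1/15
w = -7/60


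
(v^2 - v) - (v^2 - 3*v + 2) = 2*v - 2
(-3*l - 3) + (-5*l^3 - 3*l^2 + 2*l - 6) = -5*l^3 - 3*l^2 - l - 9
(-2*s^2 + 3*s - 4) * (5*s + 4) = -10*s^3 + 7*s^2 - 8*s - 16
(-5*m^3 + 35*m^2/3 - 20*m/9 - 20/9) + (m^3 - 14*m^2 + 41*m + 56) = -4*m^3 - 7*m^2/3 + 349*m/9 + 484/9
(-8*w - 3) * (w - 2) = -8*w^2 + 13*w + 6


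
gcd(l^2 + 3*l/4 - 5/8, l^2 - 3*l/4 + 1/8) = l - 1/2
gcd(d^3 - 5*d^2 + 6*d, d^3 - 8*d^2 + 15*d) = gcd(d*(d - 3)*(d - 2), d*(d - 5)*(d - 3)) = d^2 - 3*d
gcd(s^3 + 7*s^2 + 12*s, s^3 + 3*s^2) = s^2 + 3*s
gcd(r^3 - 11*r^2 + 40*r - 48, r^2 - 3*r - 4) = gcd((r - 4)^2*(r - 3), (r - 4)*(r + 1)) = r - 4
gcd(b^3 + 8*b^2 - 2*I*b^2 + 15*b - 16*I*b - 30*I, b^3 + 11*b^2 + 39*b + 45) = b^2 + 8*b + 15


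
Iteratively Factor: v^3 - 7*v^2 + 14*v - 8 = (v - 1)*(v^2 - 6*v + 8) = (v - 2)*(v - 1)*(v - 4)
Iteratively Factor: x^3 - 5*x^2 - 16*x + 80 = (x - 4)*(x^2 - x - 20) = (x - 4)*(x + 4)*(x - 5)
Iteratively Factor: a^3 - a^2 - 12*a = (a - 4)*(a^2 + 3*a) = (a - 4)*(a + 3)*(a)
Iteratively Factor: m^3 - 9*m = (m + 3)*(m^2 - 3*m) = m*(m + 3)*(m - 3)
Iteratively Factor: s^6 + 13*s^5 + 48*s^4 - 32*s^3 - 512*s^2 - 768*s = (s + 4)*(s^5 + 9*s^4 + 12*s^3 - 80*s^2 - 192*s) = (s + 4)^2*(s^4 + 5*s^3 - 8*s^2 - 48*s) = (s + 4)^3*(s^3 + s^2 - 12*s) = s*(s + 4)^3*(s^2 + s - 12) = s*(s + 4)^4*(s - 3)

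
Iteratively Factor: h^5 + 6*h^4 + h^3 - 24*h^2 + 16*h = (h - 1)*(h^4 + 7*h^3 + 8*h^2 - 16*h) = (h - 1)^2*(h^3 + 8*h^2 + 16*h) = (h - 1)^2*(h + 4)*(h^2 + 4*h) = h*(h - 1)^2*(h + 4)*(h + 4)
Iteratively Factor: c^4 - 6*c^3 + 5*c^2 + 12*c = (c - 3)*(c^3 - 3*c^2 - 4*c) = (c - 4)*(c - 3)*(c^2 + c) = (c - 4)*(c - 3)*(c + 1)*(c)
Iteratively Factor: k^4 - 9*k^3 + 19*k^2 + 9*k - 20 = (k + 1)*(k^3 - 10*k^2 + 29*k - 20) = (k - 1)*(k + 1)*(k^2 - 9*k + 20) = (k - 4)*(k - 1)*(k + 1)*(k - 5)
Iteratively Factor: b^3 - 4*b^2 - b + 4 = (b - 4)*(b^2 - 1) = (b - 4)*(b - 1)*(b + 1)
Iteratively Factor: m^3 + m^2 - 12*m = (m - 3)*(m^2 + 4*m) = (m - 3)*(m + 4)*(m)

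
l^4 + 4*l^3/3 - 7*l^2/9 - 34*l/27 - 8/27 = (l - 1)*(l + 1/3)*(l + 2/3)*(l + 4/3)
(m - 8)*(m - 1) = m^2 - 9*m + 8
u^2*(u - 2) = u^3 - 2*u^2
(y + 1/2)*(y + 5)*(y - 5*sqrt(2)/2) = y^3 - 5*sqrt(2)*y^2/2 + 11*y^2/2 - 55*sqrt(2)*y/4 + 5*y/2 - 25*sqrt(2)/4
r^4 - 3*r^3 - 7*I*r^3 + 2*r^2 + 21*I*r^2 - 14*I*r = r*(r - 2)*(r - 1)*(r - 7*I)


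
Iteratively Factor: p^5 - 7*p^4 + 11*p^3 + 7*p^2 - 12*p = (p - 1)*(p^4 - 6*p^3 + 5*p^2 + 12*p) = (p - 4)*(p - 1)*(p^3 - 2*p^2 - 3*p) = p*(p - 4)*(p - 1)*(p^2 - 2*p - 3) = p*(p - 4)*(p - 3)*(p - 1)*(p + 1)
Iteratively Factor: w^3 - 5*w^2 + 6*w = (w - 3)*(w^2 - 2*w) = (w - 3)*(w - 2)*(w)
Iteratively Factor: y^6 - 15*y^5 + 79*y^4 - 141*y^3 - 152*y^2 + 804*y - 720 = (y + 2)*(y^5 - 17*y^4 + 113*y^3 - 367*y^2 + 582*y - 360) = (y - 3)*(y + 2)*(y^4 - 14*y^3 + 71*y^2 - 154*y + 120) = (y - 3)^2*(y + 2)*(y^3 - 11*y^2 + 38*y - 40) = (y - 5)*(y - 3)^2*(y + 2)*(y^2 - 6*y + 8) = (y - 5)*(y - 3)^2*(y - 2)*(y + 2)*(y - 4)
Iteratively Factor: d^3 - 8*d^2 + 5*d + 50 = (d - 5)*(d^2 - 3*d - 10) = (d - 5)^2*(d + 2)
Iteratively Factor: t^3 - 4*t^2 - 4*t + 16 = (t + 2)*(t^2 - 6*t + 8) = (t - 2)*(t + 2)*(t - 4)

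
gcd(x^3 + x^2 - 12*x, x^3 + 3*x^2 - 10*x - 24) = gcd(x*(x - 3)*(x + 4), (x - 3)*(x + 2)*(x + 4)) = x^2 + x - 12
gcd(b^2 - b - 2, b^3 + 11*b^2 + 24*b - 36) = 1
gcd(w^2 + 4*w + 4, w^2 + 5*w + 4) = 1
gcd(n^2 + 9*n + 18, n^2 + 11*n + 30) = n + 6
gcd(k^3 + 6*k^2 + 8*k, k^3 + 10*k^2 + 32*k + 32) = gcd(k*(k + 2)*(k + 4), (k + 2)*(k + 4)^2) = k^2 + 6*k + 8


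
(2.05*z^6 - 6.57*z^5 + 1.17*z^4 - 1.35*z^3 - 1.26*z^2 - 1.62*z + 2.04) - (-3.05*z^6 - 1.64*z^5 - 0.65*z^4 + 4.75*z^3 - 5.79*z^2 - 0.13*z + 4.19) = 5.1*z^6 - 4.93*z^5 + 1.82*z^4 - 6.1*z^3 + 4.53*z^2 - 1.49*z - 2.15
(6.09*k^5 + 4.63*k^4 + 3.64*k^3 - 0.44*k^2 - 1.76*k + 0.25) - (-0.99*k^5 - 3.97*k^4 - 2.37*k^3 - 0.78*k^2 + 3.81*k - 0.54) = 7.08*k^5 + 8.6*k^4 + 6.01*k^3 + 0.34*k^2 - 5.57*k + 0.79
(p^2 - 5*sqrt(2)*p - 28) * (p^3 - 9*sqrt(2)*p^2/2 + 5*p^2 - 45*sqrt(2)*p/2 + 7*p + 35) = p^5 - 19*sqrt(2)*p^4/2 + 5*p^4 - 95*sqrt(2)*p^3/2 + 24*p^3 + 120*p^2 + 91*sqrt(2)*p^2 - 196*p + 455*sqrt(2)*p - 980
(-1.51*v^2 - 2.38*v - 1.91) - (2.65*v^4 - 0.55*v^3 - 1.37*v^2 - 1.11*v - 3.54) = -2.65*v^4 + 0.55*v^3 - 0.14*v^2 - 1.27*v + 1.63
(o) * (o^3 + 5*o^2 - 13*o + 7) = o^4 + 5*o^3 - 13*o^2 + 7*o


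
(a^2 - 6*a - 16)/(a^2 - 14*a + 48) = (a + 2)/(a - 6)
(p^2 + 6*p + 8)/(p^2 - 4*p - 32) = (p + 2)/(p - 8)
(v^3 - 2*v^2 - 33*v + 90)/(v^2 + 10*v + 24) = (v^2 - 8*v + 15)/(v + 4)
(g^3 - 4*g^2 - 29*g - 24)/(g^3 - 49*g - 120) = (g + 1)/(g + 5)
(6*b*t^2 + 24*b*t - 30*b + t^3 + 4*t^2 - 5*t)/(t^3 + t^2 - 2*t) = (6*b*t + 30*b + t^2 + 5*t)/(t*(t + 2))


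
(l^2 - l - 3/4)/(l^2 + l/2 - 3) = (l + 1/2)/(l + 2)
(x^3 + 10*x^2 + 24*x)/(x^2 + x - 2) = x*(x^2 + 10*x + 24)/(x^2 + x - 2)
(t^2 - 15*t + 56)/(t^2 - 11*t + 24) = (t - 7)/(t - 3)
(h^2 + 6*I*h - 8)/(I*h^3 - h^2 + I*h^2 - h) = (h^2 + 6*I*h - 8)/(h*(I*h^2 - h + I*h - 1))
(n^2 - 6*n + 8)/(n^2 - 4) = (n - 4)/(n + 2)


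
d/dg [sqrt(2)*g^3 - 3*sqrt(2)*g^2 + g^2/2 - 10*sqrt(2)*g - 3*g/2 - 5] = 3*sqrt(2)*g^2 - 6*sqrt(2)*g + g - 10*sqrt(2) - 3/2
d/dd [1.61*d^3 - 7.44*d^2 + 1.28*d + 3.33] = 4.83*d^2 - 14.88*d + 1.28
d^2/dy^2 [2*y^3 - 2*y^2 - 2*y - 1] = 12*y - 4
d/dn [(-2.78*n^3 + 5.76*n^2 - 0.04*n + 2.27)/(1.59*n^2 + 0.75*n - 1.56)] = (-4.4202*n^4 - 4.17*n^3 + 17.394*n^2 - 25.1898*n - 1.6401)/(2.5281*n^4 + 2.385*n^3 - 4.3983*n^2 - 2.34*n + 2.4336)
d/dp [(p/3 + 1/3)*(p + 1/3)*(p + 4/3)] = p^2 + 16*p/9 + 19/27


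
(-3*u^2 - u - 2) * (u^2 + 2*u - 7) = -3*u^4 - 7*u^3 + 17*u^2 + 3*u + 14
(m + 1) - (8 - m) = 2*m - 7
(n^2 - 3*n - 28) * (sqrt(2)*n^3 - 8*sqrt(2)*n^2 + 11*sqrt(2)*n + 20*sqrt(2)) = sqrt(2)*n^5 - 11*sqrt(2)*n^4 + 7*sqrt(2)*n^3 + 211*sqrt(2)*n^2 - 368*sqrt(2)*n - 560*sqrt(2)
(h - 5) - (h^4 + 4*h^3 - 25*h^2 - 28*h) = -h^4 - 4*h^3 + 25*h^2 + 29*h - 5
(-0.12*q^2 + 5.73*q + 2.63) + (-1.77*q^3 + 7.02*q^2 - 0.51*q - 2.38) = -1.77*q^3 + 6.9*q^2 + 5.22*q + 0.25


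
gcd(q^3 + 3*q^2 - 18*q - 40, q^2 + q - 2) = q + 2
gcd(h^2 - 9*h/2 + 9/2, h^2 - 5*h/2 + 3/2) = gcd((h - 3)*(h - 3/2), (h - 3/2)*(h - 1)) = h - 3/2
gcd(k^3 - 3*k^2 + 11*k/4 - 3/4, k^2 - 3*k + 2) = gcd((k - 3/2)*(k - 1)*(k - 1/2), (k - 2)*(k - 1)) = k - 1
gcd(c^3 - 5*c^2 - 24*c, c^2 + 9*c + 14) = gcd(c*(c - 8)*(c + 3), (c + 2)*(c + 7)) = 1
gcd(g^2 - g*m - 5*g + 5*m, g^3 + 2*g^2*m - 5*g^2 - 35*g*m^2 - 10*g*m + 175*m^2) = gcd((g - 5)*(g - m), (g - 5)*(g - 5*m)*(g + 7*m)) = g - 5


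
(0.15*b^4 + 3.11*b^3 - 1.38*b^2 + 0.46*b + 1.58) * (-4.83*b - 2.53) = -0.7245*b^5 - 15.4008*b^4 - 1.2029*b^3 + 1.2696*b^2 - 8.7952*b - 3.9974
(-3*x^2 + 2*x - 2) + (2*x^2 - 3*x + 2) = -x^2 - x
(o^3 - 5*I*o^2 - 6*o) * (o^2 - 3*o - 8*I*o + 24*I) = o^5 - 3*o^4 - 13*I*o^4 - 46*o^3 + 39*I*o^3 + 138*o^2 + 48*I*o^2 - 144*I*o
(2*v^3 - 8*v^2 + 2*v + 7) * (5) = 10*v^3 - 40*v^2 + 10*v + 35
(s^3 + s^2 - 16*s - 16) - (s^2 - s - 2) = s^3 - 15*s - 14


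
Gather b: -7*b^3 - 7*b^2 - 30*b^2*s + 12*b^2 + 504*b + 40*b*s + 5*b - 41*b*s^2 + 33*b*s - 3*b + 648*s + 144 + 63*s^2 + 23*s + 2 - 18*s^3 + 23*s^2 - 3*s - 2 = -7*b^3 + b^2*(5 - 30*s) + b*(-41*s^2 + 73*s + 506) - 18*s^3 + 86*s^2 + 668*s + 144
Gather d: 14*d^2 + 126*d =14*d^2 + 126*d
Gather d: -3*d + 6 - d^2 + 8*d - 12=-d^2 + 5*d - 6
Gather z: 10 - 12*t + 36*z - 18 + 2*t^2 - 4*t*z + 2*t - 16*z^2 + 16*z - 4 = 2*t^2 - 10*t - 16*z^2 + z*(52 - 4*t) - 12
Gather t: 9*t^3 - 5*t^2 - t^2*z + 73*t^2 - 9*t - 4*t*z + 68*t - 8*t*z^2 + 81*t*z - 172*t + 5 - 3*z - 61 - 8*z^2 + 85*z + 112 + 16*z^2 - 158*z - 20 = 9*t^3 + t^2*(68 - z) + t*(-8*z^2 + 77*z - 113) + 8*z^2 - 76*z + 36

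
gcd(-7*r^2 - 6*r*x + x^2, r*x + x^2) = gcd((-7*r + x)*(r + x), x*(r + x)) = r + x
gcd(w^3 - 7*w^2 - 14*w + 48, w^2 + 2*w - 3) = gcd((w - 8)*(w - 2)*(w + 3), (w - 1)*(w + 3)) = w + 3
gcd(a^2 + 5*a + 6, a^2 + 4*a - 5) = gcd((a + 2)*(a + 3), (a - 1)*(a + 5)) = 1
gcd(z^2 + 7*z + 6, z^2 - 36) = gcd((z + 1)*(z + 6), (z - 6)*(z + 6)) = z + 6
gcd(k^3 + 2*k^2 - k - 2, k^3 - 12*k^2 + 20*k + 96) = k + 2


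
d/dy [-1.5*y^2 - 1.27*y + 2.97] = -3.0*y - 1.27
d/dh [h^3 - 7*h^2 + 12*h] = 3*h^2 - 14*h + 12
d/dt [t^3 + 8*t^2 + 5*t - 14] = 3*t^2 + 16*t + 5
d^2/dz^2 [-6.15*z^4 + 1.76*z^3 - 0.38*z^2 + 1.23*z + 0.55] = -73.8*z^2 + 10.56*z - 0.76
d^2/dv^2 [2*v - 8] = 0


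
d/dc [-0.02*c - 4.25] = -0.0200000000000000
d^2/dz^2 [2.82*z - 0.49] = 0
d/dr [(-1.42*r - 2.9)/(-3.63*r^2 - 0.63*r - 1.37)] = (-5.1546*r^2 - 21.054*r + 0.1184)/(13.1769*r^4 + 4.5738*r^3 + 10.3431*r^2 + 1.7262*r + 1.8769)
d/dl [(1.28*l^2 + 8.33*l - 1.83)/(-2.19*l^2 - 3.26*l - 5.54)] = (14.0699*l^2 - 22.1978*l - 52.114)/(4.7961*l^4 + 14.2788*l^3 + 34.8928*l^2 + 36.1208*l + 30.6916)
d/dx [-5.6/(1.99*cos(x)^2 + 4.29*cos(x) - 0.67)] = -(22.288*cos(x) + 24.024)*sin(x)/(1.99*cos(x)^2 + 4.29*cos(x) - 0.67)^2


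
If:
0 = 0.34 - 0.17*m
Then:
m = 2.00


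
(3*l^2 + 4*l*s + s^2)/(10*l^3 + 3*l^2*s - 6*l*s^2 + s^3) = (3*l + s)/(10*l^2 - 7*l*s + s^2)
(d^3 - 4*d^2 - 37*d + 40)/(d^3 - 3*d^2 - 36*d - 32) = (d^2 + 4*d - 5)/(d^2 + 5*d + 4)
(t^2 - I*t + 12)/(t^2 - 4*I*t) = (t + 3*I)/t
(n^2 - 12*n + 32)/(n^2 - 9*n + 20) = (n - 8)/(n - 5)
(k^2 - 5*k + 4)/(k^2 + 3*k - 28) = (k - 1)/(k + 7)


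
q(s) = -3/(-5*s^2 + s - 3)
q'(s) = -3*(10*s - 1)/(-5*s^2 + s - 3)^2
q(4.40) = 0.03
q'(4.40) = -0.01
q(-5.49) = 0.02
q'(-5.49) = 0.01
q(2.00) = 0.14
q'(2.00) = -0.13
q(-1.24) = 0.25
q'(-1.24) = 0.28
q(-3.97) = 0.03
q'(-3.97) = 0.02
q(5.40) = 0.02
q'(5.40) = -0.01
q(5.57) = 0.02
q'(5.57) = -0.01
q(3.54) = 0.05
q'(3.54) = -0.03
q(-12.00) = 0.00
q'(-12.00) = 0.00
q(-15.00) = 0.00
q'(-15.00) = 0.00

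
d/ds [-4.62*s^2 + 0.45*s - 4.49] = 0.45 - 9.24*s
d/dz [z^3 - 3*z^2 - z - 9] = 3*z^2 - 6*z - 1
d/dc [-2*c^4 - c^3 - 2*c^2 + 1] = c*(-8*c^2 - 3*c - 4)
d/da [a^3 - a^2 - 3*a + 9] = 3*a^2 - 2*a - 3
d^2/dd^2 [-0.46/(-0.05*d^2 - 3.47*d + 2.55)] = (-0.0023*d^2 - 0.15962*d + 0.46*(0.1*d + 3.47)*(0.2*d + 6.94) + 0.1173)/(0.05*d^2 + 3.47*d - 2.55)^3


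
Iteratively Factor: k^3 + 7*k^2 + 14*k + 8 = (k + 4)*(k^2 + 3*k + 2) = (k + 2)*(k + 4)*(k + 1)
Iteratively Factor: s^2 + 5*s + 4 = (s + 1)*(s + 4)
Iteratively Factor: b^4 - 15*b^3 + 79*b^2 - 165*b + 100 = (b - 5)*(b^3 - 10*b^2 + 29*b - 20) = (b - 5)^2*(b^2 - 5*b + 4) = (b - 5)^2*(b - 1)*(b - 4)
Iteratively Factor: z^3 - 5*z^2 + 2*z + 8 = (z - 2)*(z^2 - 3*z - 4) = (z - 2)*(z + 1)*(z - 4)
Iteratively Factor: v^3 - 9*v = (v)*(v^2 - 9) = v*(v + 3)*(v - 3)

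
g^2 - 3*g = g*(g - 3)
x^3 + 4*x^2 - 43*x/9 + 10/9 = (x - 2/3)*(x - 1/3)*(x + 5)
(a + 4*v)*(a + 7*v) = a^2 + 11*a*v + 28*v^2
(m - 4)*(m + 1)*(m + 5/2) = m^3 - m^2/2 - 23*m/2 - 10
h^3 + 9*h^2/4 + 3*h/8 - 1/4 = (h - 1/4)*(h + 1/2)*(h + 2)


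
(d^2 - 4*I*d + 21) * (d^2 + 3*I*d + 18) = d^4 - I*d^3 + 51*d^2 - 9*I*d + 378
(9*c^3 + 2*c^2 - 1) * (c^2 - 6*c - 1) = 9*c^5 - 52*c^4 - 21*c^3 - 3*c^2 + 6*c + 1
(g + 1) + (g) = 2*g + 1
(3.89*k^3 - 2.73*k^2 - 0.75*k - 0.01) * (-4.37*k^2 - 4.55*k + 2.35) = -16.9993*k^5 - 5.7694*k^4 + 24.8405*k^3 - 2.9593*k^2 - 1.717*k - 0.0235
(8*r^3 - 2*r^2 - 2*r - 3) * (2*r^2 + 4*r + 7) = 16*r^5 + 28*r^4 + 44*r^3 - 28*r^2 - 26*r - 21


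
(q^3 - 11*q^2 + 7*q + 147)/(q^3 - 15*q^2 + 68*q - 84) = (q^2 - 4*q - 21)/(q^2 - 8*q + 12)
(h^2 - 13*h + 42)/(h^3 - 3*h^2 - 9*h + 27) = (h^2 - 13*h + 42)/(h^3 - 3*h^2 - 9*h + 27)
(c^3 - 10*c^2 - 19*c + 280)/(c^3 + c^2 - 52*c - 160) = (c - 7)/(c + 4)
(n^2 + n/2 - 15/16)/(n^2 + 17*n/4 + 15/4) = (n - 3/4)/(n + 3)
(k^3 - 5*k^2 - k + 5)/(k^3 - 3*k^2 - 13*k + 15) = (k + 1)/(k + 3)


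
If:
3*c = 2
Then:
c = 2/3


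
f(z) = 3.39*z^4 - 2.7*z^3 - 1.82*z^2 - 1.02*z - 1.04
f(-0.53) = -0.34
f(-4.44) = 1521.38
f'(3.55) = 490.64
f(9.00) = 20115.85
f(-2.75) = 238.03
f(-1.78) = 44.27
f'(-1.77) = -95.15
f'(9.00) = 9195.36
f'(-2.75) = -334.27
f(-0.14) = -0.92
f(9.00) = 20115.85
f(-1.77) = 43.31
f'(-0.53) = -3.38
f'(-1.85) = -107.87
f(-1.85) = 51.42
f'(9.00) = 9195.36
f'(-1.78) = -96.68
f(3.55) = 390.02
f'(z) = 13.56*z^3 - 8.1*z^2 - 3.64*z - 1.02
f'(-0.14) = -0.71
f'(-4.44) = -1331.42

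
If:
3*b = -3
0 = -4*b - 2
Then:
No Solution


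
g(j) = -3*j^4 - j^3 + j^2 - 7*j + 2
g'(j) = -12*j^3 - 3*j^2 + 2*j - 7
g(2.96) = -266.19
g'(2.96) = -338.58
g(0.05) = 1.65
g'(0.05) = -6.91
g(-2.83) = -139.94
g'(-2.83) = 235.30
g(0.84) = -5.26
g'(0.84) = -14.55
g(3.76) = -662.95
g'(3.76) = -679.78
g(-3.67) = -453.64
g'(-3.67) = 538.42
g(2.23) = -93.92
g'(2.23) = -150.53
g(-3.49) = -363.95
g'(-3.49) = 459.58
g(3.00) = -280.00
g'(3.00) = -352.00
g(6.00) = -4108.00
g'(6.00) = -2695.00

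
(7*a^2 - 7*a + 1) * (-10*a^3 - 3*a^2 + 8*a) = -70*a^5 + 49*a^4 + 67*a^3 - 59*a^2 + 8*a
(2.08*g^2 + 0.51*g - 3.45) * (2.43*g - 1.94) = 5.0544*g^3 - 2.7959*g^2 - 9.3729*g + 6.693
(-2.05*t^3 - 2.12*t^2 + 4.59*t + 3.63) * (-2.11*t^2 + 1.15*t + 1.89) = 4.3255*t^5 + 2.1157*t^4 - 15.9974*t^3 - 6.3876*t^2 + 12.8496*t + 6.8607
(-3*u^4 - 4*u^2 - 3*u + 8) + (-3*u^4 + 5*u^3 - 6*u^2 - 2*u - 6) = -6*u^4 + 5*u^3 - 10*u^2 - 5*u + 2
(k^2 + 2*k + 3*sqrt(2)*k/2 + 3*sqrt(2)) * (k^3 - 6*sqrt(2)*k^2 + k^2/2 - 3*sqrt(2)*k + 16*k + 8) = k^5 - 9*sqrt(2)*k^4/2 + 5*k^4/2 - 45*sqrt(2)*k^3/4 - k^3 - 5*k^2 + 39*sqrt(2)*k^2/2 - 2*k + 60*sqrt(2)*k + 24*sqrt(2)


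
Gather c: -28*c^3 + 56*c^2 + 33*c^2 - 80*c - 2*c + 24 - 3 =-28*c^3 + 89*c^2 - 82*c + 21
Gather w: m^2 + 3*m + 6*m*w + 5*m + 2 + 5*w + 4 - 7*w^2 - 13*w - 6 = m^2 + 8*m - 7*w^2 + w*(6*m - 8)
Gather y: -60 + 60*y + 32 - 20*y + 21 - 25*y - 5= 15*y - 12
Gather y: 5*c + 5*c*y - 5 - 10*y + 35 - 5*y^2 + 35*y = 5*c - 5*y^2 + y*(5*c + 25) + 30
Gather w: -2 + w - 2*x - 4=w - 2*x - 6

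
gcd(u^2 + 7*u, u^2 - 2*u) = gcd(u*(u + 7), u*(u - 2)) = u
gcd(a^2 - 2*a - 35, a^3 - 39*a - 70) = a^2 - 2*a - 35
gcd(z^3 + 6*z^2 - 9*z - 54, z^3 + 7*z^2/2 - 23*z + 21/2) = z - 3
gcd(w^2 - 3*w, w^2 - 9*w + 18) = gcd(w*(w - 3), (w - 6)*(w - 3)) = w - 3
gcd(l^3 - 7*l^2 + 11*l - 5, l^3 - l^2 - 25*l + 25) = l^2 - 6*l + 5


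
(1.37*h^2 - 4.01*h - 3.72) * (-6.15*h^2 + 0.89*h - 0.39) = -8.4255*h^4 + 25.8808*h^3 + 18.7748*h^2 - 1.7469*h + 1.4508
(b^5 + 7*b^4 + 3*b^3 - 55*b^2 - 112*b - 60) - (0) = b^5 + 7*b^4 + 3*b^3 - 55*b^2 - 112*b - 60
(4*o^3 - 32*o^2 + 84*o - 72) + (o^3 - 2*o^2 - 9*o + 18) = 5*o^3 - 34*o^2 + 75*o - 54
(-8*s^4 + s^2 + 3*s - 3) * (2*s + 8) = -16*s^5 - 64*s^4 + 2*s^3 + 14*s^2 + 18*s - 24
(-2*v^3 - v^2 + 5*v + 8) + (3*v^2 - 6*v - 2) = -2*v^3 + 2*v^2 - v + 6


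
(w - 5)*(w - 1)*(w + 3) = w^3 - 3*w^2 - 13*w + 15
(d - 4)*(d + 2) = d^2 - 2*d - 8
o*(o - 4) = o^2 - 4*o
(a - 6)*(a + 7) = a^2 + a - 42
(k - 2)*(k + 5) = k^2 + 3*k - 10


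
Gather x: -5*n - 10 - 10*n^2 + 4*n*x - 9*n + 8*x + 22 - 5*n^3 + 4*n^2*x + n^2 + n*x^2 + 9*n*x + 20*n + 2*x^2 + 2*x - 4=-5*n^3 - 9*n^2 + 6*n + x^2*(n + 2) + x*(4*n^2 + 13*n + 10) + 8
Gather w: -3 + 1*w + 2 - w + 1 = 0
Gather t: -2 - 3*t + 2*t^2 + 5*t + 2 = 2*t^2 + 2*t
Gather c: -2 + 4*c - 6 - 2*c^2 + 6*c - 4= -2*c^2 + 10*c - 12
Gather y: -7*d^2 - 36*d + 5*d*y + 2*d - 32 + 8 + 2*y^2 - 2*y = -7*d^2 - 34*d + 2*y^2 + y*(5*d - 2) - 24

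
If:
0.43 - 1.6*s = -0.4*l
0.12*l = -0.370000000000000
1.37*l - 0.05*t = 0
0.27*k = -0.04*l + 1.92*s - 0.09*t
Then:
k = 25.05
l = -3.08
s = -0.50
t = -84.48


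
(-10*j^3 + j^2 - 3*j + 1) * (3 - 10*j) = 100*j^4 - 40*j^3 + 33*j^2 - 19*j + 3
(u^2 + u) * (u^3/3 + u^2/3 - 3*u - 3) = u^5/3 + 2*u^4/3 - 8*u^3/3 - 6*u^2 - 3*u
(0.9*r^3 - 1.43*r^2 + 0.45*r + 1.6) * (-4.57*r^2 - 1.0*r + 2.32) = -4.113*r^5 + 5.6351*r^4 + 1.4615*r^3 - 11.0796*r^2 - 0.556*r + 3.712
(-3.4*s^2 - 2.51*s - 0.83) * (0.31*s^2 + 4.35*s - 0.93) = -1.054*s^4 - 15.5681*s^3 - 8.0138*s^2 - 1.2762*s + 0.7719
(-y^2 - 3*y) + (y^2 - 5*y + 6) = 6 - 8*y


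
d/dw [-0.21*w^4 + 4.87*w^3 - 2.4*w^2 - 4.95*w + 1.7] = -0.84*w^3 + 14.61*w^2 - 4.8*w - 4.95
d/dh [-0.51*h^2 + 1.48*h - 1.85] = 1.48 - 1.02*h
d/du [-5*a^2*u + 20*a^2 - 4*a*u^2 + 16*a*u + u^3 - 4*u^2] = -5*a^2 - 8*a*u + 16*a + 3*u^2 - 8*u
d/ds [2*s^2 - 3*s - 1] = 4*s - 3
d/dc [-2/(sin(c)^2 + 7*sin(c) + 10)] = 2*(2*sin(c) + 7)*cos(c)/(sin(c)^2 + 7*sin(c) + 10)^2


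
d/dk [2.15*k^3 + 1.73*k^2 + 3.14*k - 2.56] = 6.45*k^2 + 3.46*k + 3.14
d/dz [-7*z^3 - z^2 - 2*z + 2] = -21*z^2 - 2*z - 2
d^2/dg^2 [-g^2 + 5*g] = -2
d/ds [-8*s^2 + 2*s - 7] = 2 - 16*s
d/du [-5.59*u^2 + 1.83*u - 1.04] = 1.83 - 11.18*u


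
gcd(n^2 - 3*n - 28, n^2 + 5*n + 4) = n + 4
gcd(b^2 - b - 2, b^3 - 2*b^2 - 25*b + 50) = b - 2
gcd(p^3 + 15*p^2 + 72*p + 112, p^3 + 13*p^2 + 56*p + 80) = p^2 + 8*p + 16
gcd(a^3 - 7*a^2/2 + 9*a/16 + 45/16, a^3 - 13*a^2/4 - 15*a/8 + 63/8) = a - 3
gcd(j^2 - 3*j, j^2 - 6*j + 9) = j - 3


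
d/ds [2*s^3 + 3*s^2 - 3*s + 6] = 6*s^2 + 6*s - 3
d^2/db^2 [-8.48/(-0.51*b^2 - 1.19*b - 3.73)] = (-4.411296*b^2 - 10.293024*b + 8.48*(1.02*b + 1.19)*(2.04*b + 2.38) - 32.263008)/(0.51*b^2 + 1.19*b + 3.73)^3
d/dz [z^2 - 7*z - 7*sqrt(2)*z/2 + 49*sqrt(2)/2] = 2*z - 7 - 7*sqrt(2)/2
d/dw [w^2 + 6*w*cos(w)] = -6*w*sin(w) + 2*w + 6*cos(w)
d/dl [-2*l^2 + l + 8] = 1 - 4*l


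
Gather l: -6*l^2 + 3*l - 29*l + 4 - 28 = -6*l^2 - 26*l - 24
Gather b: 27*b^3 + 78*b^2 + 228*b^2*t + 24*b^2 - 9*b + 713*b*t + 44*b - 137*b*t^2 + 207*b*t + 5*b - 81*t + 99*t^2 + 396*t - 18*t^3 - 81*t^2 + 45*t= 27*b^3 + b^2*(228*t + 102) + b*(-137*t^2 + 920*t + 40) - 18*t^3 + 18*t^2 + 360*t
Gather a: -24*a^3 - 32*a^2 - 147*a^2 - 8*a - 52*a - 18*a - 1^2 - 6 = -24*a^3 - 179*a^2 - 78*a - 7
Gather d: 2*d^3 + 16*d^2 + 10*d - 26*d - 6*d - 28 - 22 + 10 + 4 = 2*d^3 + 16*d^2 - 22*d - 36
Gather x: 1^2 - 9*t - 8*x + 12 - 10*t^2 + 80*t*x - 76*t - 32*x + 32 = -10*t^2 - 85*t + x*(80*t - 40) + 45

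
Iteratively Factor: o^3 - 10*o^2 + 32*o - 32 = (o - 4)*(o^2 - 6*o + 8) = (o - 4)*(o - 2)*(o - 4)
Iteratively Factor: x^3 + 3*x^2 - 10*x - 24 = (x + 2)*(x^2 + x - 12) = (x + 2)*(x + 4)*(x - 3)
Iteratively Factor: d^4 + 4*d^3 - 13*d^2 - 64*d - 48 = (d + 1)*(d^3 + 3*d^2 - 16*d - 48) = (d + 1)*(d + 3)*(d^2 - 16) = (d + 1)*(d + 3)*(d + 4)*(d - 4)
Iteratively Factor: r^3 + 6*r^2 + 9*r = (r + 3)*(r^2 + 3*r) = r*(r + 3)*(r + 3)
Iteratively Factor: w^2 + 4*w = (w)*(w + 4)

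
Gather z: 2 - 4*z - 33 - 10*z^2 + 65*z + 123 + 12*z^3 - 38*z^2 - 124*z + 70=12*z^3 - 48*z^2 - 63*z + 162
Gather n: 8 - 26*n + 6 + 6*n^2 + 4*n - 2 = 6*n^2 - 22*n + 12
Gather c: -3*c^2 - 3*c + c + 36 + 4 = -3*c^2 - 2*c + 40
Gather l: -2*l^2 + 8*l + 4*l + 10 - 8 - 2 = -2*l^2 + 12*l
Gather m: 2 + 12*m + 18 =12*m + 20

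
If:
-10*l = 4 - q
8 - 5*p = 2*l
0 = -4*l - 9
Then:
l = -9/4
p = 5/2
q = -37/2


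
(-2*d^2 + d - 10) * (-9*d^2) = 18*d^4 - 9*d^3 + 90*d^2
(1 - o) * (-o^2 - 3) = o^3 - o^2 + 3*o - 3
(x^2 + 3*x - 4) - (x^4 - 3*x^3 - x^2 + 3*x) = -x^4 + 3*x^3 + 2*x^2 - 4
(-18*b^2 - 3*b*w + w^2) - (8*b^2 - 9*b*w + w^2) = -26*b^2 + 6*b*w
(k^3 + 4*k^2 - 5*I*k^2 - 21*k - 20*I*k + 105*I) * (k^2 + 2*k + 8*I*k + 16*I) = k^5 + 6*k^4 + 3*I*k^4 + 27*k^3 + 18*I*k^3 + 198*k^2 - 39*I*k^2 - 520*k - 126*I*k - 1680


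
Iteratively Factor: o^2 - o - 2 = (o - 2)*(o + 1)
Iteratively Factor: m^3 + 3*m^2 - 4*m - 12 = (m - 2)*(m^2 + 5*m + 6) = (m - 2)*(m + 3)*(m + 2)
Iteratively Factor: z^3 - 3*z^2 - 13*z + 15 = (z - 5)*(z^2 + 2*z - 3) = (z - 5)*(z - 1)*(z + 3)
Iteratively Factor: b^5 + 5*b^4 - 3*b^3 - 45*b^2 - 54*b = (b - 3)*(b^4 + 8*b^3 + 21*b^2 + 18*b) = (b - 3)*(b + 3)*(b^3 + 5*b^2 + 6*b) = (b - 3)*(b + 2)*(b + 3)*(b^2 + 3*b) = b*(b - 3)*(b + 2)*(b + 3)*(b + 3)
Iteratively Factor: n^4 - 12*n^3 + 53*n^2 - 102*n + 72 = (n - 3)*(n^3 - 9*n^2 + 26*n - 24) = (n - 3)^2*(n^2 - 6*n + 8) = (n - 3)^2*(n - 2)*(n - 4)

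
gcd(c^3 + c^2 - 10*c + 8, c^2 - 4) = c - 2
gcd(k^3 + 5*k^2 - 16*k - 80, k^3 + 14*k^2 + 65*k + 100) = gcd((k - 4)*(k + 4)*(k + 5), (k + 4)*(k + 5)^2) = k^2 + 9*k + 20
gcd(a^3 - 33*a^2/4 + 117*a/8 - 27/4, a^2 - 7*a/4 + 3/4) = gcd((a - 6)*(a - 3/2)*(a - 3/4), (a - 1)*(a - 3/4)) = a - 3/4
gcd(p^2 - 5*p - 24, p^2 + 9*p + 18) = p + 3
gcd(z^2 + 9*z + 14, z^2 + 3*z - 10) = 1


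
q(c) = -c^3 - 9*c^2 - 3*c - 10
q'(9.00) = -408.00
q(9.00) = -1495.00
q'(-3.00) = 24.00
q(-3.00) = -55.00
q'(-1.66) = 18.61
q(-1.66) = -25.25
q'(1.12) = -26.92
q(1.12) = -26.05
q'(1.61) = -39.76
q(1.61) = -42.33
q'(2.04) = -52.20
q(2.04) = -62.06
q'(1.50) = -36.75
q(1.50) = -38.12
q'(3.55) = -104.71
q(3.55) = -178.81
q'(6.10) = -224.43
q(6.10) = -590.17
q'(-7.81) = -45.41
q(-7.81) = -59.16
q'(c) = -3*c^2 - 18*c - 3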